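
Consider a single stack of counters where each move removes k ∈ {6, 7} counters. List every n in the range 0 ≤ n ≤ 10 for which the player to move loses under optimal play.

0, 1, 2, 3, 4, 5

Compute g(0), g(1), … for moves {6, 7}:
g(0) = mex{} = 0
g(1) = mex{} = 0
g(2) = mex{} = 0
g(3) = mex{} = 0
g(4) = mex{} = 0
g(5) = mex{} = 0
g(6) = mex{0} = 1
g(7) = mex{0} = 1
g(8) = mex{0} = 1
g(9) = mex{0} = 1
g(10) = mex{0} = 1
The P-positions (g = 0) in 0..10 are 0, 1, 2, 3, 4, 5.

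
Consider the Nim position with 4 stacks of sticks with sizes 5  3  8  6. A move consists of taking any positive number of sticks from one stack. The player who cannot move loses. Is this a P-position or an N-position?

N-position

Compute the nim-sum pairwise:
5 ⊕ 3 = 6
6 ⊕ 8 = 14
14 ⊕ 6 = 8
The nim-sum is 8 ≠ 0, so this is an N-position: the player to move can win.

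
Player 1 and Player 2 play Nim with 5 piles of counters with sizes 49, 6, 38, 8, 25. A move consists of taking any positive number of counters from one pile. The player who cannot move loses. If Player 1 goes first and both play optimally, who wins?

Compute the nim-sum pairwise:
49 ⊕ 6 = 55
55 ⊕ 38 = 17
17 ⊕ 8 = 25
25 ⊕ 25 = 0
The nim-sum is 0, so this is a P-position: the player to move is in a losing position under optimal play; Player 1 is about to move from it and so loses — Player 2 wins.

Player 2 wins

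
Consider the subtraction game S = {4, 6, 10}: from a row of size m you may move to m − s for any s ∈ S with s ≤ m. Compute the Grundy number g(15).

Compute g(0), g(1), … for moves {4, 6, 10}:
k:     0  1  2  3  4  5  6  7  8  9 10 11 12 13 14 15
g(k):  0  0  0  0  1  1  1  1  2  2  2  2  3  3  0  0
So g(15) = 0.

0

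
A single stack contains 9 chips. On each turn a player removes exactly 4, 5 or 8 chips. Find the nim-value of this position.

2

Build the Grundy sequence with g(k) = mex{g(k−s) : s ∈ {4, 5, 8}, s ≤ k}:
g(0) = mex{} = 0
g(1) = mex{} = 0
g(2) = mex{} = 0
g(3) = mex{} = 0
g(4) = mex{0} = 1
g(5) = mex{0} = 1
g(6) = mex{0} = 1
g(7) = mex{0} = 1
g(8) = mex{0,1} = 2
g(9) = mex{0,1} = 2
So g(9) = 2.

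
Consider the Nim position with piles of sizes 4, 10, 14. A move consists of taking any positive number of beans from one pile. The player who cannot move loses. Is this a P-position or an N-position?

Compute the nim-sum pairwise:
4 ^ 10 = 14
14 ^ 14 = 0
The nim-sum is 0, so this is a P-position: the player to move is in a losing position under optimal play.

P-position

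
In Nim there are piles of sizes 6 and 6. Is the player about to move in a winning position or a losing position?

Losing position

In binary:
  110  (6)
  110  (6)
  ---
  000  (0)
The nim-sum is 0, so this is a P-position: the player to move is in a losing position under optimal play.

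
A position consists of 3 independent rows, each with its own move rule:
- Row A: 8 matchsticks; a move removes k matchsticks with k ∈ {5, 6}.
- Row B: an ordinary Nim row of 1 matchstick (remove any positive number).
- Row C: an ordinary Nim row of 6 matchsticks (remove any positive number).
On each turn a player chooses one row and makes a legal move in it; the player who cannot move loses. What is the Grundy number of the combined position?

6

Grundy values for row A (subtraction set {5, 6}):
k:     0  1  2  3  4  5  6  7  8
g(k):  0  0  0  0  0  1  1  1  1
So g(8) = 1.
Row B is a plain Nim row of size 1, so its Grundy value is 1.
Row C is a plain Nim row of size 6, so its Grundy value is 6.
The value of a disjunctive sum is the nim-sum of the parts.
Combined value = 1 ⊕ 1 ⊕ 6 = 6.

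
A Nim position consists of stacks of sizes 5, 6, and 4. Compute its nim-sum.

Nim-sum: 5 ^ 6 ^ 4 = 7.

7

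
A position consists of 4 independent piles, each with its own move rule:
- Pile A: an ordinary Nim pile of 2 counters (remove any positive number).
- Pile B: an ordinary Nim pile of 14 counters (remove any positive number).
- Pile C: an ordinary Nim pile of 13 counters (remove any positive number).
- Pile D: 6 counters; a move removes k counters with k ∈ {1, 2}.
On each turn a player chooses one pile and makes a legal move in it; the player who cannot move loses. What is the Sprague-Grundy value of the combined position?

1

Pile A is a plain Nim pile of size 2, so its Grundy value is 2.
Pile B is a plain Nim pile of size 14, so its Grundy value is 14.
Pile C is a plain Nim pile of size 13, so its Grundy value is 13.
For pile D, compute g(0), g(1), … with moves {1, 2}:
g(0) = mex{} = 0
g(1) = mex{0} = 1
g(2) = mex{0,1} = 2
g(3) = mex{1,2} = 0
g(4) = mex{0,2} = 1
g(5) = mex{0,1} = 2
g(6) = mex{1,2} = 0
So g(6) = 0.
The value of a disjunctive sum is the nim-sum of the parts.
Combined value = 2 ⊕ 14 ⊕ 13 ⊕ 0 = 1.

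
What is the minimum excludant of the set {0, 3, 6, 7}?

0 is in the set but 1 is not, so the mex is 1.

1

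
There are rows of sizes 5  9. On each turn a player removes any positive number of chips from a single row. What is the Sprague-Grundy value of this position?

12

Nim-sum: 5 XOR 9 = 12.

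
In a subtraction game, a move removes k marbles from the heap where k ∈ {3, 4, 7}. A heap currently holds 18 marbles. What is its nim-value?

Build the Grundy sequence with g(k) = mex{g(k−s) : s ∈ {3, 4, 7}, s ≤ k}:
k:     0  1  2  3  4  5  6  7  8  9 10 11 12 13 14 15 16 17 18
g(k):  0  0  0  1  1  1  2  2  2  3  0  0  0  1  1  1  2  2  2
So g(18) = 2.

2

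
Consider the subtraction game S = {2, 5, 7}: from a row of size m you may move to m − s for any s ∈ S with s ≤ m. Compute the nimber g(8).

Grundy values for subtraction set {2, 5, 7}:
g(0) = mex{} = 0
g(1) = mex{} = 0
g(2) = mex{0} = 1
g(3) = mex{0} = 1
g(4) = mex{1} = 0
g(5) = mex{0,1} = 2
g(6) = mex{0} = 1
g(7) = mex{0,1,2} = 3
g(8) = mex{0,1} = 2
So g(8) = 2.

2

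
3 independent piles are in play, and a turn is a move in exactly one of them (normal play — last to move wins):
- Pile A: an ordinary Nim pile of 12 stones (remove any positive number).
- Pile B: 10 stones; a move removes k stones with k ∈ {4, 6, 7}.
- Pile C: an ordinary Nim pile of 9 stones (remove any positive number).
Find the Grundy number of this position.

Pile A is a plain Nim pile of size 12, so its Grundy value is 12.
Grundy values for pile B (subtraction set {4, 6, 7}):
k:     0  1  2  3  4  5  6  7  8  9 10
g(k):  0  0  0  0  1  1  1  1  2  2  2
So g(10) = 2.
Pile C is a plain Nim pile of size 9, so its Grundy value is 9.
The value of a disjunctive sum is the nim-sum of the parts.
Combined value = 12 ⊕ 2 ⊕ 9 = 7.

7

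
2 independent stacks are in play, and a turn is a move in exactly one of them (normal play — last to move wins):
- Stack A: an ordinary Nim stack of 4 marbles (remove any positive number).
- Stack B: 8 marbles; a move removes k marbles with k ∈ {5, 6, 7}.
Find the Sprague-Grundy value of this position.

Stack A is a plain Nim stack of size 4, so its Grundy value is 4.
Grundy values for stack B (subtraction set {5, 6, 7}):
k:     0  1  2  3  4  5  6  7  8
g(k):  0  0  0  0  0  1  1  1  1
So g(8) = 1.
The value of a disjunctive sum is the nim-sum of the parts.
Combined value = 4 ⊕ 1 = 5.

5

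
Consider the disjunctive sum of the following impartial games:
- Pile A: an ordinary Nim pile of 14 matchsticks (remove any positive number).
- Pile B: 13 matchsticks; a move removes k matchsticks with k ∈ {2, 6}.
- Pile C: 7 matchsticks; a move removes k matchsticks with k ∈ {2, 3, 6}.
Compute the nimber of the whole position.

15

Pile A is a plain Nim pile of size 14, so its Grundy value is 14.
Grundy values for pile B (subtraction set {2, 6}):
k:     0  1  2  3  4  5  6  7  8  9 10 11 12 13
g(k):  0  0  1  1  0  0  1  1  0  0  1  1  0  0
So g(13) = 0.
Grundy values for pile C (subtraction set {2, 3, 6}):
k:     0  1  2  3  4  5  6  7
g(k):  0  0  1  1  2  0  3  1
So g(7) = 1.
The value of a disjunctive sum is the nim-sum of the parts.
Combined value = 14 ⊕ 0 ⊕ 1 = 15.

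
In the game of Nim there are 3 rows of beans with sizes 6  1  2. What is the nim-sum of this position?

5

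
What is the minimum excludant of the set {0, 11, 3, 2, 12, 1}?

4

The values 0, 1, 2, 3 are all present; 4 is the first non-negative integer missing from the set.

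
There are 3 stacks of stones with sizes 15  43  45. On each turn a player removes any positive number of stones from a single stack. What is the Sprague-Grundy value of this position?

9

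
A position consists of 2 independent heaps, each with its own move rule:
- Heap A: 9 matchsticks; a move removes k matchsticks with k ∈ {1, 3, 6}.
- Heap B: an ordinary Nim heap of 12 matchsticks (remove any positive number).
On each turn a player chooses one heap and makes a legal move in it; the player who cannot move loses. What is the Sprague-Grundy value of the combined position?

12

Grundy values for heap A (subtraction set {1, 3, 6}):
g(0) = mex{} = 0
g(1) = mex{0} = 1
g(2) = mex{1} = 0
g(3) = mex{0} = 1
g(4) = mex{1} = 0
g(5) = mex{0} = 1
g(6) = mex{0,1} = 2
g(7) = mex{0,1,2} = 3
g(8) = mex{0,1,3} = 2
g(9) = mex{1,2} = 0
So g(9) = 0.
Heap B is a plain Nim heap of size 12, so its Grundy value is 12.
The value of a disjunctive sum is the nim-sum of the parts.
Combined value = 0 XOR 12 = 12.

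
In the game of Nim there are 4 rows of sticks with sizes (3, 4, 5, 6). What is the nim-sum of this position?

4

Nim-sum: 3 ^ 4 ^ 5 ^ 6 = 4.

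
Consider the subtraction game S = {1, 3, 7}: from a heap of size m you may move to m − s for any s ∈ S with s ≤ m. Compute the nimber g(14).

0

Grundy values for subtraction set {1, 3, 7}:
g(0) = mex{} = 0
g(1) = mex{0} = 1
g(2) = mex{1} = 0
g(3) = mex{0} = 1
g(4) = mex{1} = 0
g(5) = mex{0} = 1
g(6) = mex{1} = 0
g(7) = mex{0} = 1
g(8) = mex{1} = 0
g(9) = mex{0} = 1
g(10) = mex{1} = 0
g(11) = mex{0} = 1
g(12) = mex{1} = 0
g(13) = mex{0} = 1
g(14) = mex{1} = 0
So g(14) = 0.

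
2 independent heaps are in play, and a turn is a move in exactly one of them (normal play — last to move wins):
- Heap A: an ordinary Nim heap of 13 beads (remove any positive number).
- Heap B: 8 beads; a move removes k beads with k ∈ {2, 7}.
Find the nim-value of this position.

15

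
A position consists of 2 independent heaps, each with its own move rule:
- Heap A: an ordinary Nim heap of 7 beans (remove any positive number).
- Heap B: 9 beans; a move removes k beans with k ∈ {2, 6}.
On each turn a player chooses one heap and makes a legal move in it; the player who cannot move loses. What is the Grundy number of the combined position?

7

Heap A is a plain Nim heap of size 7, so its Grundy value is 7.
For heap B, compute g(0), g(1), … with moves {2, 6}:
k:     0  1  2  3  4  5  6  7  8  9
g(k):  0  0  1  1  0  0  1  1  0  0
So g(9) = 0.
By the Sprague-Grundy theorem, the Grundy value of a sum of independent games is the XOR of the component values.
Combined value = 7 XOR 0 = 7.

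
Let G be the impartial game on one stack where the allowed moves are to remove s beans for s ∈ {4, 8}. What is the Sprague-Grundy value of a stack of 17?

1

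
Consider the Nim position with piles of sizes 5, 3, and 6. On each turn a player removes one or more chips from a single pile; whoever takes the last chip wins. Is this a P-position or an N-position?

Write each in binary and XOR column by column:
  101  (5)
  011  (3)
  110  (6)
  ---
  000  (0)
The nim-sum is 0, so this is a P-position: the player to move is in a losing position under optimal play.

P-position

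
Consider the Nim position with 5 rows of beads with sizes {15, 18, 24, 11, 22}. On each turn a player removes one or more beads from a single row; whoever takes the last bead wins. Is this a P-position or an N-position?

N-position

Nim-sum: 15 XOR 18 XOR 24 XOR 11 XOR 22 = 24.
The nim-sum is 24 ≠ 0, so this is an N-position: the player to move can win.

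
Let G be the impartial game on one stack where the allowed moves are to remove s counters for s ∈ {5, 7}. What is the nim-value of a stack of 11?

2

Compute g(0), g(1), … for moves {5, 7}:
k:     0  1  2  3  4  5  6  7  8  9 10 11
g(k):  0  0  0  0  0  1  1  1  1  1  2  2
So g(11) = 2.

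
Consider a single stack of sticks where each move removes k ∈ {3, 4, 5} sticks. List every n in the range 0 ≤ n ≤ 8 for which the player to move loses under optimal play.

Grundy values for subtraction set {3, 4, 5}:
g(0) = mex{} = 0
g(1) = mex{} = 0
g(2) = mex{} = 0
g(3) = mex{0} = 1
g(4) = mex{0} = 1
g(5) = mex{0} = 1
g(6) = mex{0,1} = 2
g(7) = mex{0,1} = 2
g(8) = mex{1} = 0
The P-positions (g = 0) in 0..8 are 0, 1, 2, 8.

0, 1, 2, 8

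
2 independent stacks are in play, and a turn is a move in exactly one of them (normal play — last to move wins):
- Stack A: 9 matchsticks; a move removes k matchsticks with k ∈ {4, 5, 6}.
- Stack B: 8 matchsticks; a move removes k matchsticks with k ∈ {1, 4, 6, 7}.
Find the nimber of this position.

1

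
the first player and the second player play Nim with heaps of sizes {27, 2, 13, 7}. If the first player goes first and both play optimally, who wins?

the first player wins

Compute the nim-sum pairwise:
27 ^ 2 = 25
25 ^ 13 = 20
20 ^ 7 = 19
The nim-sum is 19 ≠ 0, so this is an N-position: the player to move can win; the first player has a winning move.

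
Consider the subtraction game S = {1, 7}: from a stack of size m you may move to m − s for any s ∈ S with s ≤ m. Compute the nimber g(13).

Grundy values for subtraction set {1, 7}:
k:     0  1  2  3  4  5  6  7  8  9 10 11 12 13
g(k):  0  1  0  1  0  1  0  1  0  1  0  1  0  1
So g(13) = 1.

1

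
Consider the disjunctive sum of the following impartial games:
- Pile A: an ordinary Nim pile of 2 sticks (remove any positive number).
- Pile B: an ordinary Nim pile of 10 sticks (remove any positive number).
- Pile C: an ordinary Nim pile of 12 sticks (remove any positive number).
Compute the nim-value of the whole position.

4

Pile A is a plain Nim pile of size 2, so its Grundy value is 2.
Pile B is a plain Nim pile of size 10, so its Grundy value is 10.
Pile C is a plain Nim pile of size 12, so its Grundy value is 12.
The value of a disjunctive sum is the nim-sum of the parts.
Combined value = 2 XOR 10 XOR 12 = 4.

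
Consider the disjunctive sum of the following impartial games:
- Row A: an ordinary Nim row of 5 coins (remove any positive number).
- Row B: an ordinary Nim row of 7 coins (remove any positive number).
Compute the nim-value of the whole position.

2

Row A is a plain Nim row of size 5, so its Grundy value is 5.
Row B is a plain Nim row of size 7, so its Grundy value is 7.
By the Sprague-Grundy theorem, the Grundy value of a sum of independent games is the XOR of the component values.
Combined value = 5 ⊕ 7 = 2.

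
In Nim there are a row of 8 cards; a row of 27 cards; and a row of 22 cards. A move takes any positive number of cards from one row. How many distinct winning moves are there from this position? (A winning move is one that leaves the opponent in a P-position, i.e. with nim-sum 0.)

1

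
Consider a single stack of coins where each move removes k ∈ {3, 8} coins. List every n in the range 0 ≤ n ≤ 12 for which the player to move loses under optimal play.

Compute g(0), g(1), … for moves {3, 8}:
g(0) = mex{} = 0
g(1) = mex{} = 0
g(2) = mex{} = 0
g(3) = mex{0} = 1
g(4) = mex{0} = 1
g(5) = mex{0} = 1
g(6) = mex{1} = 0
g(7) = mex{1} = 0
g(8) = mex{0,1} = 2
g(9) = mex{0} = 1
g(10) = mex{0} = 1
g(11) = mex{1,2} = 0
g(12) = mex{1} = 0
The P-positions (g = 0) in 0..12 are 0, 1, 2, 6, 7, 11, 12.

0, 1, 2, 6, 7, 11, 12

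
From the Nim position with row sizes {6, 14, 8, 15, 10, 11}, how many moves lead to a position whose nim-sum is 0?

5

Nim-sum: 6 ⊕ 14 ⊕ 8 ⊕ 15 ⊕ 10 ⊕ 11 = 14.
The overall nim-sum is X = 14. A row of size p has a winning move iff p XOR X < p (reduce it to p XOR X).
  6: 6 XOR 14 = 8 ≥ 6 — no move.
  14: 14 XOR 14 = 0 < 14 — winning move (to 0).
  8: 8 XOR 14 = 6 < 8 — winning move (to 6).
  15: 15 XOR 14 = 1 < 15 — winning move (to 1).
  10: 10 XOR 14 = 4 < 10 — winning move (to 4).
  11: 11 XOR 14 = 5 < 11 — winning move (to 5).
That gives 5 winning moves.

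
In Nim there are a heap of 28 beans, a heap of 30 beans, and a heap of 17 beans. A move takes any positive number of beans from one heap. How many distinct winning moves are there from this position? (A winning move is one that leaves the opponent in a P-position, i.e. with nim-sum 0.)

3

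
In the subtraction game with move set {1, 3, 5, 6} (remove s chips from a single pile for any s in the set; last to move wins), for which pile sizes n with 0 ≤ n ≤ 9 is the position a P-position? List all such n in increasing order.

0, 2, 4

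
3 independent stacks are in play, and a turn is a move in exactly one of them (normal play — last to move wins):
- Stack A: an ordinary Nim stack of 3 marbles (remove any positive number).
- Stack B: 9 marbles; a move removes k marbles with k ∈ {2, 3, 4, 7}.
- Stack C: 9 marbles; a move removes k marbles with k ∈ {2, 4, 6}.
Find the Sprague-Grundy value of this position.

Stack A is a plain Nim stack of size 3, so its Grundy value is 3.
Grundy values for stack B (subtraction set {2, 3, 4, 7}):
g(0) = mex{} = 0
g(1) = mex{} = 0
g(2) = mex{0} = 1
g(3) = mex{0} = 1
g(4) = mex{0,1} = 2
g(5) = mex{0,1} = 2
g(6) = mex{1,2} = 0
g(7) = mex{0,1,2} = 3
g(8) = mex{0,2} = 1
g(9) = mex{0,1,2,3} = 4
So g(9) = 4.
For stack C, compute g(0), g(1), … with moves {2, 4, 6}:
g(0) = mex{} = 0
g(1) = mex{} = 0
g(2) = mex{0} = 1
g(3) = mex{0} = 1
g(4) = mex{0,1} = 2
g(5) = mex{0,1} = 2
g(6) = mex{0,1,2} = 3
g(7) = mex{0,1,2} = 3
g(8) = mex{1,2,3} = 0
g(9) = mex{1,2,3} = 0
So g(9) = 0.
The value of a disjunctive sum is the nim-sum of the parts.
Combined value = 3 ⊕ 4 ⊕ 0 = 7.

7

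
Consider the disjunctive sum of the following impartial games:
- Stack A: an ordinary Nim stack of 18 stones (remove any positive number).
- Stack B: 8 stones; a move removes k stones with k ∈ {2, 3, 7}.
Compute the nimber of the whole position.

Stack A is a plain Nim stack of size 18, so its Grundy value is 18.
For stack B, compute g(0), g(1), … with moves {2, 3, 7}:
g(0) = mex{} = 0
g(1) = mex{} = 0
g(2) = mex{0} = 1
g(3) = mex{0} = 1
g(4) = mex{0,1} = 2
g(5) = mex{1} = 0
g(6) = mex{1,2} = 0
g(7) = mex{0,2} = 1
g(8) = mex{0} = 1
So g(8) = 1.
By the Sprague-Grundy theorem, the Grundy value of a sum of independent games is the XOR of the component values.
Combined value = 18 ⊕ 1 = 19.

19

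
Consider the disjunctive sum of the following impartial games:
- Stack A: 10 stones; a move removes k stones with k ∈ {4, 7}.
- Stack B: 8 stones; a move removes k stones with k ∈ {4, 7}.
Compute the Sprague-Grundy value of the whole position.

0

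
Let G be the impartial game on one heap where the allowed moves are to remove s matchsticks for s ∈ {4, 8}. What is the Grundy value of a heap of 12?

0

Build the Grundy sequence with g(k) = mex{g(k−s) : s ∈ {4, 8}, s ≤ k}:
k:     0  1  2  3  4  5  6  7  8  9 10 11 12
g(k):  0  0  0  0  1  1  1  1  2  2  2  2  0
So g(12) = 0.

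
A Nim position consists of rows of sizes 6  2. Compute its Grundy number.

Nim-sum: 6 ^ 2 = 4.

4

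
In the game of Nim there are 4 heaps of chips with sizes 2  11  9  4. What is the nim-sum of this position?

4

Bitwise XOR of the heap sizes:
  0010  (2)
  1011  (11)
  1001  (9)
  0100  (4)
  ----
  0100  (4)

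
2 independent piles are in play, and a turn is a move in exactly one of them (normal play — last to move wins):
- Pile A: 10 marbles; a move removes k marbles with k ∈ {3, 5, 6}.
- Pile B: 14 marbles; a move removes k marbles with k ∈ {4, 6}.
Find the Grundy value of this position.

1

For pile A, compute g(0), g(1), … with moves {3, 5, 6}:
k:     0  1  2  3  4  5  6  7  8  9 10
g(k):  0  0  0  1  1  1  2  2  2  0  0
So g(10) = 0.
Grundy values for pile B (subtraction set {4, 6}):
g(0) = mex{} = 0
g(1) = mex{} = 0
g(2) = mex{} = 0
g(3) = mex{} = 0
g(4) = mex{0} = 1
g(5) = mex{0} = 1
g(6) = mex{0} = 1
g(7) = mex{0} = 1
g(8) = mex{0,1} = 2
g(9) = mex{0,1} = 2
g(10) = mex{1} = 0
g(11) = mex{1} = 0
g(12) = mex{1,2} = 0
g(13) = mex{1,2} = 0
g(14) = mex{0,2} = 1
So g(14) = 1.
By the Sprague-Grundy theorem, the Grundy value of a sum of independent games is the XOR of the component values.
Combined value = 0 ⊕ 1 = 1.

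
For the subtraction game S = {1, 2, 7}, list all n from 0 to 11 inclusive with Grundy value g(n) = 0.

0, 3, 6, 9

Build the Grundy sequence with g(k) = mex{g(k−s) : s ∈ {1, 2, 7}, s ≤ k}:
k:     0  1  2  3  4  5  6  7  8  9 10 11
g(k):  0  1  2  0  1  2  0  1  2  0  1  2
The P-positions (g = 0) in 0..11 are 0, 3, 6, 9.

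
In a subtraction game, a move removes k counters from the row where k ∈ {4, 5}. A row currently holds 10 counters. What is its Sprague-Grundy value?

0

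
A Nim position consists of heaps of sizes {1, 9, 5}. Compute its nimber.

13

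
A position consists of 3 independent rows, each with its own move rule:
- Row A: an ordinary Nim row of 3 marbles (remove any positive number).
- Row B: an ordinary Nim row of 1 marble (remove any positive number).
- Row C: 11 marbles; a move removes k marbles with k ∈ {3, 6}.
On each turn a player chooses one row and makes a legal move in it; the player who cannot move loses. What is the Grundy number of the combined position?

2

Row A is a plain Nim row of size 3, so its Grundy value is 3.
Row B is a plain Nim row of size 1, so its Grundy value is 1.
Grundy values for row C (subtraction set {3, 6}):
g(0) = mex{} = 0
g(1) = mex{} = 0
g(2) = mex{} = 0
g(3) = mex{0} = 1
g(4) = mex{0} = 1
g(5) = mex{0} = 1
g(6) = mex{0,1} = 2
g(7) = mex{0,1} = 2
g(8) = mex{0,1} = 2
g(9) = mex{1,2} = 0
g(10) = mex{1,2} = 0
g(11) = mex{1,2} = 0
So g(11) = 0.
By the Sprague-Grundy theorem, the Grundy value of a sum of independent games is the XOR of the component values.
Combined value = 3 XOR 1 XOR 0 = 2.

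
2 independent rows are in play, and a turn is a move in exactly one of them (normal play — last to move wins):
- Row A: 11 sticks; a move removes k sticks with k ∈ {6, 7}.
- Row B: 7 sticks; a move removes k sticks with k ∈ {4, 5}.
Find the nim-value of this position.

0

For row A, compute g(0), g(1), … with moves {6, 7}:
k:     0  1  2  3  4  5  6  7  8  9 10 11
g(k):  0  0  0  0  0  0  1  1  1  1  1  1
So g(11) = 1.
Build the Grundy sequence for row B with g(k) = mex{g(k−s) : s ∈ {4, 5}, s ≤ k}:
k:     0  1  2  3  4  5  6  7
g(k):  0  0  0  0  1  1  1  1
So g(7) = 1.
The value of a disjunctive sum is the nim-sum of the parts.
Combined value = 1 ⊕ 1 = 0.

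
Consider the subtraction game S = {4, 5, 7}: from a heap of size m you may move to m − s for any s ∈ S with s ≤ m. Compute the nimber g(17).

1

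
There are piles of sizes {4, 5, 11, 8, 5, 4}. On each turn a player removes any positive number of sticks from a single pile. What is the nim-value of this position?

Nim-sum: 4 ⊕ 5 ⊕ 11 ⊕ 8 ⊕ 5 ⊕ 4 = 3.

3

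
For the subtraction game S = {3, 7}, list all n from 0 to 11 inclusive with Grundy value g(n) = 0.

0, 1, 2, 6, 10, 11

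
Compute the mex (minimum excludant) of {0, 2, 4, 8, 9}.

1

0 is in the set but 1 is not, so the mex is 1.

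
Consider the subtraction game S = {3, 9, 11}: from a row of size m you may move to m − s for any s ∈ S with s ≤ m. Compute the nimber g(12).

2

Build the Grundy sequence with g(k) = mex{g(k−s) : s ∈ {3, 9, 11}, s ≤ k}:
k:     0  1  2  3  4  5  6  7  8  9 10 11 12
g(k):  0  0  0  1  1  1  0  0  0  1  1  1  2
So g(12) = 2.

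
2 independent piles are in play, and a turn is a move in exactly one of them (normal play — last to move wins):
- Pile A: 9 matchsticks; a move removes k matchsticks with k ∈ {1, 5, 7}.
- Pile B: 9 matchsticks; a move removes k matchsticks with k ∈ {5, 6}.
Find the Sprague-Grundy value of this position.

Grundy values for pile A (subtraction set {1, 5, 7}):
g(0) = mex{} = 0
g(1) = mex{0} = 1
g(2) = mex{1} = 0
g(3) = mex{0} = 1
g(4) = mex{1} = 0
g(5) = mex{0} = 1
g(6) = mex{1} = 0
g(7) = mex{0} = 1
g(8) = mex{1} = 0
g(9) = mex{0} = 1
So g(9) = 1.
Build the Grundy sequence for pile B with g(k) = mex{g(k−s) : s ∈ {5, 6}, s ≤ k}:
g(0) = mex{} = 0
g(1) = mex{} = 0
g(2) = mex{} = 0
g(3) = mex{} = 0
g(4) = mex{} = 0
g(5) = mex{0} = 1
g(6) = mex{0} = 1
g(7) = mex{0} = 1
g(8) = mex{0} = 1
g(9) = mex{0} = 1
So g(9) = 1.
The value of a disjunctive sum is the nim-sum of the parts.
Combined value = 1 ⊕ 1 = 0.

0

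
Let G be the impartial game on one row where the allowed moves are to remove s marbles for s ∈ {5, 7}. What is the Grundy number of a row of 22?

Compute g(0), g(1), … for moves {5, 7}:
k:     0  1  2  3  4  5  6  7  8  9 10 11 12 13 14 15 16 17 18 19 20 21 22
g(k):  0  0  0  0  0  1  1  1  1  1  2  2  0  0  0  0  0  1  1  1  1  1  2
So g(22) = 2.

2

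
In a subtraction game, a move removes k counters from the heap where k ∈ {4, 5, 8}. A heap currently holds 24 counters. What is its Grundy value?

Build the Grundy sequence with g(k) = mex{g(k−s) : s ∈ {4, 5, 8}, s ≤ k}:
k:     0  1  2  3  4  5  6  7  8  9 10 11 12 13 14 15 16 17 18 19 20 21 22 23 24
g(k):  0  0  0  0  1  1  1  1  2  2  2  2  0  0  0  0  1  1  1  1  2  2  2  2  0
So g(24) = 0.

0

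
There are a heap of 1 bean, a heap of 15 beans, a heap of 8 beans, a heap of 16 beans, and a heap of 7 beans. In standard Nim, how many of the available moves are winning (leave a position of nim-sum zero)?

Bitwise XOR of the heap sizes:
  00001  (1)
  01111  (15)
  01000  (8)
  10000  (16)
  00111  (7)
  -----
  10001  (17)
The overall nim-sum is X = 17. A heap of size p has a winning move iff p XOR X < p (reduce it to p XOR X).
  1: 1 XOR 17 = 16 ≥ 1 — no move.
  15: 15 XOR 17 = 30 ≥ 15 — no move.
  8: 8 XOR 17 = 25 ≥ 8 — no move.
  16: 16 XOR 17 = 1 < 16 — winning move (to 1).
  7: 7 XOR 17 = 22 ≥ 7 — no move.
That gives 1 winning move.

1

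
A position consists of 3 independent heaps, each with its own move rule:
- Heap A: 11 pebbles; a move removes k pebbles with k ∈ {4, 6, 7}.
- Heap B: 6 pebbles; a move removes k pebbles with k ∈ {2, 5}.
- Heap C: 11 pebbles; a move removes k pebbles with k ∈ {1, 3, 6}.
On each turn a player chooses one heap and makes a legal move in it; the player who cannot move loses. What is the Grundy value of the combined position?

For heap A, compute g(0), g(1), … with moves {4, 6, 7}:
g(0) = mex{} = 0
g(1) = mex{} = 0
g(2) = mex{} = 0
g(3) = mex{} = 0
g(4) = mex{0} = 1
g(5) = mex{0} = 1
g(6) = mex{0} = 1
g(7) = mex{0} = 1
g(8) = mex{0,1} = 2
g(9) = mex{0,1} = 2
g(10) = mex{0,1} = 2
g(11) = mex{1} = 0
So g(11) = 0.
Grundy values for heap B (subtraction set {2, 5}):
k:     0  1  2  3  4  5  6
g(k):  0  0  1  1  0  2  1
So g(6) = 1.
Grundy values for heap C (subtraction set {1, 3, 6}):
k:     0  1  2  3  4  5  6  7  8  9 10 11
g(k):  0  1  0  1  0  1  2  3  2  0  1  0
So g(11) = 0.
By the Sprague-Grundy theorem, the Grundy value of a sum of independent games is the XOR of the component values.
Combined value = 0 XOR 1 XOR 0 = 1.

1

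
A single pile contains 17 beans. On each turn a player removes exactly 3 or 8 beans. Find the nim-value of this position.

0

Compute g(0), g(1), … for moves {3, 8}:
k:     0  1  2  3  4  5  6  7  8  9 10 11 12 13 14 15 16 17
g(k):  0  0  0  1  1  1  0  0  2  1  1  0  0  0  1  1  1  0
So g(17) = 0.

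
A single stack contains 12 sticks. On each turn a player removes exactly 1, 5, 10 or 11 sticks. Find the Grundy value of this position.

2

Grundy values for subtraction set {1, 5, 10, 11}:
k:     0  1  2  3  4  5  6  7  8  9 10 11 12
g(k):  0  1  0  1  0  1  0  1  0  1  2  3  2
So g(12) = 2.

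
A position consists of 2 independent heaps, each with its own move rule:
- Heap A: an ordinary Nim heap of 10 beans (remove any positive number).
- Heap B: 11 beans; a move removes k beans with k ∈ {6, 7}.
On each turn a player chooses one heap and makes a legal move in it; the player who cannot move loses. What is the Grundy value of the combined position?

Heap A is a plain Nim heap of size 10, so its Grundy value is 10.
Grundy values for heap B (subtraction set {6, 7}):
k:     0  1  2  3  4  5  6  7  8  9 10 11
g(k):  0  0  0  0  0  0  1  1  1  1  1  1
So g(11) = 1.
By the Sprague-Grundy theorem, the Grundy value of a sum of independent games is the XOR of the component values.
Combined value = 10 ⊕ 1 = 11.

11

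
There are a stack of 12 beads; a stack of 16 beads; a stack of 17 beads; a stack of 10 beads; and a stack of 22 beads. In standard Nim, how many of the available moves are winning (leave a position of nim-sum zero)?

Bitwise XOR of the heap sizes:
  01100  (12)
  10000  (16)
  10001  (17)
  01010  (10)
  10110  (22)
  -----
  10001  (17)
The overall nim-sum is X = 17. A stack of size p has a winning move iff p XOR X < p (reduce it to p XOR X).
  12: 12 XOR 17 = 29 ≥ 12 — no move.
  16: 16 XOR 17 = 1 < 16 — winning move (to 1).
  17: 17 XOR 17 = 0 < 17 — winning move (to 0).
  10: 10 XOR 17 = 27 ≥ 10 — no move.
  22: 22 XOR 17 = 7 < 22 — winning move (to 7).
That gives 3 winning moves.

3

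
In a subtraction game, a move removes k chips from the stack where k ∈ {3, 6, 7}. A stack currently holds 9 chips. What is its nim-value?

3

Build the Grundy sequence with g(k) = mex{g(k−s) : s ∈ {3, 6, 7}, s ≤ k}:
g(0) = mex{} = 0
g(1) = mex{} = 0
g(2) = mex{} = 0
g(3) = mex{0} = 1
g(4) = mex{0} = 1
g(5) = mex{0} = 1
g(6) = mex{0,1} = 2
g(7) = mex{0,1} = 2
g(8) = mex{0,1} = 2
g(9) = mex{0,1,2} = 3
So g(9) = 3.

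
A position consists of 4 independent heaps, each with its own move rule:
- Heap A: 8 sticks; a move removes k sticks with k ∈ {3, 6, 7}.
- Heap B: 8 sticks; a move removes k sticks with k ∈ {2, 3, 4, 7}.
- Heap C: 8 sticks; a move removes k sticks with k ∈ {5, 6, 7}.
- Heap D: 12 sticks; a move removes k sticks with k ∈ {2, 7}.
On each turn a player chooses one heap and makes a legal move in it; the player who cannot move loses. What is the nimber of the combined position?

Grundy values for heap A (subtraction set {3, 6, 7}):
g(0) = mex{} = 0
g(1) = mex{} = 0
g(2) = mex{} = 0
g(3) = mex{0} = 1
g(4) = mex{0} = 1
g(5) = mex{0} = 1
g(6) = mex{0,1} = 2
g(7) = mex{0,1} = 2
g(8) = mex{0,1} = 2
So g(8) = 2.
Grundy values for heap B (subtraction set {2, 3, 4, 7}):
g(0) = mex{} = 0
g(1) = mex{} = 0
g(2) = mex{0} = 1
g(3) = mex{0} = 1
g(4) = mex{0,1} = 2
g(5) = mex{0,1} = 2
g(6) = mex{1,2} = 0
g(7) = mex{0,1,2} = 3
g(8) = mex{0,2} = 1
So g(8) = 1.
Grundy values for heap C (subtraction set {5, 6, 7}):
k:     0  1  2  3  4  5  6  7  8
g(k):  0  0  0  0  0  1  1  1  1
So g(8) = 1.
For heap D, compute g(0), g(1), … with moves {2, 7}:
k:     0  1  2  3  4  5  6  7  8  9 10 11 12
g(k):  0  0  1  1  0  0  1  1  2  0  0  1  1
So g(12) = 1.
By the Sprague-Grundy theorem, the Grundy value of a sum of independent games is the XOR of the component values.
Combined value = 2 XOR 1 XOR 1 XOR 1 = 3.

3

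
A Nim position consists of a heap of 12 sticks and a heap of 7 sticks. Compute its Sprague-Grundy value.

Nim-sum: 12 ^ 7 = 11.

11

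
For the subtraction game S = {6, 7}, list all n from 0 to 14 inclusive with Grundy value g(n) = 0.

Compute g(0), g(1), … for moves {6, 7}:
g(0) = mex{} = 0
g(1) = mex{} = 0
g(2) = mex{} = 0
g(3) = mex{} = 0
g(4) = mex{} = 0
g(5) = mex{} = 0
g(6) = mex{0} = 1
g(7) = mex{0} = 1
g(8) = mex{0} = 1
g(9) = mex{0} = 1
g(10) = mex{0} = 1
g(11) = mex{0} = 1
g(12) = mex{0,1} = 2
g(13) = mex{1} = 0
g(14) = mex{1} = 0
The P-positions (g = 0) in 0..14 are 0, 1, 2, 3, 4, 5, 13, 14.

0, 1, 2, 3, 4, 5, 13, 14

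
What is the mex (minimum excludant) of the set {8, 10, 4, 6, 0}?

0 is in the set but 1 is not, so the mex is 1.

1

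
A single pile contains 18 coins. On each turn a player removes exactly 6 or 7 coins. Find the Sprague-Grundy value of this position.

0

Grundy values for subtraction set {6, 7}:
k:     0  1  2  3  4  5  6  7  8  9 10 11 12 13 14 15 16 17 18
g(k):  0  0  0  0  0  0  1  1  1  1  1  1  2  0  0  0  0  0  0
So g(18) = 0.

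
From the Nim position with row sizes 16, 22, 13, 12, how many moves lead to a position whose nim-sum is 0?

3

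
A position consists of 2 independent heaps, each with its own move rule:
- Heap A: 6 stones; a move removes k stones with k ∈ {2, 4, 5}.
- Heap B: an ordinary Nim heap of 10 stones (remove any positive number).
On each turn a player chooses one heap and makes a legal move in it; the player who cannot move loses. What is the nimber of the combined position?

9

Grundy values for heap A (subtraction set {2, 4, 5}):
g(0) = mex{} = 0
g(1) = mex{} = 0
g(2) = mex{0} = 1
g(3) = mex{0} = 1
g(4) = mex{0,1} = 2
g(5) = mex{0,1} = 2
g(6) = mex{0,1,2} = 3
So g(6) = 3.
Heap B is a plain Nim heap of size 10, so its Grundy value is 10.
The value of a disjunctive sum is the nim-sum of the parts.
Combined value = 3 ⊕ 10 = 9.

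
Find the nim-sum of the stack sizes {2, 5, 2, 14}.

11

Compute the nim-sum pairwise:
2 ^ 5 = 7
7 ^ 2 = 5
5 ^ 14 = 11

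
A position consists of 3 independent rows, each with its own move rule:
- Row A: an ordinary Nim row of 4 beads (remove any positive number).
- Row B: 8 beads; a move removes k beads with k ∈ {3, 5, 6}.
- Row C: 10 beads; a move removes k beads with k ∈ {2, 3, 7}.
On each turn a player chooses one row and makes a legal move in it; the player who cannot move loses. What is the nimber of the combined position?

Row A is a plain Nim row of size 4, so its Grundy value is 4.
Grundy values for row B (subtraction set {3, 5, 6}):
k:     0  1  2  3  4  5  6  7  8
g(k):  0  0  0  1  1  1  2  2  2
So g(8) = 2.
For row C, compute g(0), g(1), … with moves {2, 3, 7}:
k:     0  1  2  3  4  5  6  7  8  9 10
g(k):  0  0  1  1  2  0  0  1  1  2  0
So g(10) = 0.
The value of a disjunctive sum is the nim-sum of the parts.
Combined value = 4 XOR 2 XOR 0 = 6.

6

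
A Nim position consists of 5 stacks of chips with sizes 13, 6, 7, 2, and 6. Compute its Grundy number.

Compute the nim-sum pairwise:
13 XOR 6 = 11
11 XOR 7 = 12
12 XOR 2 = 14
14 XOR 6 = 8

8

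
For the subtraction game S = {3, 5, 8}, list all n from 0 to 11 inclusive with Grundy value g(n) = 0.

0, 1, 2, 11

Compute g(0), g(1), … for moves {3, 5, 8}:
g(0) = mex{} = 0
g(1) = mex{} = 0
g(2) = mex{} = 0
g(3) = mex{0} = 1
g(4) = mex{0} = 1
g(5) = mex{0} = 1
g(6) = mex{0,1} = 2
g(7) = mex{0,1} = 2
g(8) = mex{0,1} = 2
g(9) = mex{0,1,2} = 3
g(10) = mex{0,1,2} = 3
g(11) = mex{1,2} = 0
The P-positions (g = 0) in 0..11 are 0, 1, 2, 11.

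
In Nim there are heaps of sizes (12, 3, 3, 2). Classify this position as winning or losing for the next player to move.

Winning position

Nim-sum: 12 ⊕ 3 ⊕ 3 ⊕ 2 = 14.
The nim-sum is 14 ≠ 0, so this is an N-position: the player to move can win.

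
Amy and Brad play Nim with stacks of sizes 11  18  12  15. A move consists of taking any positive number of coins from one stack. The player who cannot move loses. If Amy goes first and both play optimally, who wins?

Amy wins

Compute the nim-sum pairwise:
11 ^ 18 = 25
25 ^ 12 = 21
21 ^ 15 = 26
The nim-sum is 26 ≠ 0, so this is an N-position: the player to move can win; Amy has a winning move.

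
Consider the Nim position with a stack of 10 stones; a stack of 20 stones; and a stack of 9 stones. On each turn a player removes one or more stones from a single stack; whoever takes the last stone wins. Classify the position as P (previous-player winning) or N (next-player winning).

N-position

Bitwise XOR of the heap sizes:
  01010  (10)
  10100  (20)
  01001  (9)
  -----
  10111  (23)
The nim-sum is 23 ≠ 0, so this is an N-position: the player to move can win.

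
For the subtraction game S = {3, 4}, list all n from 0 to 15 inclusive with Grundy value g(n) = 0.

0, 1, 2, 7, 8, 9, 14, 15

Build the Grundy sequence with g(k) = mex{g(k−s) : s ∈ {3, 4}, s ≤ k}:
k:     0  1  2  3  4  5  6  7  8  9 10 11 12 13 14 15
g(k):  0  0  0  1  1  1  2  0  0  0  1  1  1  2  0  0
The P-positions (g = 0) in 0..15 are 0, 1, 2, 7, 8, 9, 14, 15.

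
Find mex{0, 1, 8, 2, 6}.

3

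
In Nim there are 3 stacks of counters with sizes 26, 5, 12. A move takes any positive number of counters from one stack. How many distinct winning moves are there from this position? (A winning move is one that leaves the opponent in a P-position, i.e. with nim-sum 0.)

1

Compute the nim-sum pairwise:
26 XOR 5 = 31
31 XOR 12 = 19
The overall nim-sum is X = 19. A stack of size p has a winning move iff p XOR X < p (reduce it to p XOR X).
  26: 26 XOR 19 = 9 < 26 — winning move (to 9).
  5: 5 XOR 19 = 22 ≥ 5 — no move.
  12: 12 XOR 19 = 31 ≥ 12 — no move.
That gives 1 winning move.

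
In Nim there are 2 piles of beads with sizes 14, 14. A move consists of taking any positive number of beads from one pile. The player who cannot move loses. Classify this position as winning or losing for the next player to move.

Losing position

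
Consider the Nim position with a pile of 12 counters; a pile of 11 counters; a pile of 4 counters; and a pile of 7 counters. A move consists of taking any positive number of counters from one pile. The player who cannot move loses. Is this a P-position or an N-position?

Nim-sum: 12 XOR 11 XOR 4 XOR 7 = 4.
The nim-sum is 4 ≠ 0, so this is an N-position: the player to move can win.

N-position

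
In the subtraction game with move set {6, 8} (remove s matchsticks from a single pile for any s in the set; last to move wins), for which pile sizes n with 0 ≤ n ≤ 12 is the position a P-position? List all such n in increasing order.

0, 1, 2, 3, 4, 5

Grundy values for subtraction set {6, 8}:
g(0) = mex{} = 0
g(1) = mex{} = 0
g(2) = mex{} = 0
g(3) = mex{} = 0
g(4) = mex{} = 0
g(5) = mex{} = 0
g(6) = mex{0} = 1
g(7) = mex{0} = 1
g(8) = mex{0} = 1
g(9) = mex{0} = 1
g(10) = mex{0} = 1
g(11) = mex{0} = 1
g(12) = mex{0,1} = 2
The P-positions (g = 0) in 0..12 are 0, 1, 2, 3, 4, 5.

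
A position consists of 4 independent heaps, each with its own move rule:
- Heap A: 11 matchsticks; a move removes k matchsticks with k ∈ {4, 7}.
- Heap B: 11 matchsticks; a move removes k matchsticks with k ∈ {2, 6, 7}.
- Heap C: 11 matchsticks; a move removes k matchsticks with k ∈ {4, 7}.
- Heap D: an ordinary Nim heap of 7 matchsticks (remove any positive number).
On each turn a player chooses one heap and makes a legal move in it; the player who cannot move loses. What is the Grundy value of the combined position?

6

For heap A, compute g(0), g(1), … with moves {4, 7}:
k:     0  1  2  3  4  5  6  7  8  9 10 11
g(k):  0  0  0  0  1  1  1  1  2  2  2  0
So g(11) = 0.
For heap B, compute g(0), g(1), … with moves {2, 6, 7}:
k:     0  1  2  3  4  5  6  7  8  9 10 11
g(k):  0  0  1  1  0  0  1  1  2  0  3  1
So g(11) = 1.
Build the Grundy sequence for heap C with g(k) = mex{g(k−s) : s ∈ {4, 7}, s ≤ k}:
g(0) = mex{} = 0
g(1) = mex{} = 0
g(2) = mex{} = 0
g(3) = mex{} = 0
g(4) = mex{0} = 1
g(5) = mex{0} = 1
g(6) = mex{0} = 1
g(7) = mex{0} = 1
g(8) = mex{0,1} = 2
g(9) = mex{0,1} = 2
g(10) = mex{0,1} = 2
g(11) = mex{1} = 0
So g(11) = 0.
Heap D is a plain Nim heap of size 7, so its Grundy value is 7.
The value of a disjunctive sum is the nim-sum of the parts.
Combined value = 0 XOR 1 XOR 0 XOR 7 = 6.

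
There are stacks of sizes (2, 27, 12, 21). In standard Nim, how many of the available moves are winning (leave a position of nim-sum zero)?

0

Compute the nim-sum pairwise:
2 XOR 27 = 25
25 XOR 12 = 21
21 XOR 21 = 0
The nim-sum is already 0, so every move leaves a nonzero nim-sum — there are no winning moves.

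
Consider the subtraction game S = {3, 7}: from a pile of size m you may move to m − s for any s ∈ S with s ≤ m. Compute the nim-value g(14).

1

Grundy values for subtraction set {3, 7}:
g(0) = mex{} = 0
g(1) = mex{} = 0
g(2) = mex{} = 0
g(3) = mex{0} = 1
g(4) = mex{0} = 1
g(5) = mex{0} = 1
g(6) = mex{1} = 0
g(7) = mex{0,1} = 2
g(8) = mex{0,1} = 2
g(9) = mex{0} = 1
g(10) = mex{1,2} = 0
g(11) = mex{1,2} = 0
g(12) = mex{1} = 0
g(13) = mex{0} = 1
g(14) = mex{0,2} = 1
So g(14) = 1.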